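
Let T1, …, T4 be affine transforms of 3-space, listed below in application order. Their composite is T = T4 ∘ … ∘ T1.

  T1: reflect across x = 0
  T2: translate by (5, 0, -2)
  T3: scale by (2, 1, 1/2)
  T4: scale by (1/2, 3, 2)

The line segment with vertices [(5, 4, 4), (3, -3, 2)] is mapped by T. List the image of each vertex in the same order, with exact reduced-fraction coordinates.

image vertices: (0, 12, 2), (2, -9, 0)

T1 reflect across x = 0: (5, 4, 4) → (-5, 4, 4); (3, -3, 2) → (-3, -3, 2)
T2 translate by (5, 0, -2): (-5, 4, 4) → (0, 4, 2); (-3, -3, 2) → (2, -3, 0)
T3 scale by (2, 1, 1/2): (0, 4, 2) → (0, 4, 1); (2, -3, 0) → (4, -3, 0)
T4 scale by (1/2, 3, 2): (0, 4, 1) → (0, 12, 2); (4, -3, 0) → (2, -9, 0)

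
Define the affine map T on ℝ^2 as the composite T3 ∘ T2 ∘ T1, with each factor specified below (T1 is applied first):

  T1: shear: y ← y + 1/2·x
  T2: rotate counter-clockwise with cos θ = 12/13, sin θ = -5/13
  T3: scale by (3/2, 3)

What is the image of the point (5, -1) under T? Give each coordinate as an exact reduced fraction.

T(p) = (405/52, -21/13)

T1 shear: y ← y + 1/2·x: (5, -1) → (5, 3/2)
T2 rotate counter-clockwise with cos θ = 12/13, sin θ = -5/13: (5, 3/2) → (135/26, -7/13)
T3 scale by (3/2, 3): (135/26, -7/13) → (405/52, -21/13)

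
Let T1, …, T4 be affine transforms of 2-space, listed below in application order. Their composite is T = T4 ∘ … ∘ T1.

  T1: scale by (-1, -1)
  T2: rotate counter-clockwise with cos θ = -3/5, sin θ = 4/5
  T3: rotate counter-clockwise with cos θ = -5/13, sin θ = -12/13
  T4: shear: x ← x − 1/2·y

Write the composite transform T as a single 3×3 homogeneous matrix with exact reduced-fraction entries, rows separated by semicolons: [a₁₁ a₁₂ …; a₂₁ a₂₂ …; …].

T1 = [-1 0 0; 0 -1 0; 0 0 1]
T2·T1 = [3/5 4/5 0; -4/5 3/5 0; 0 0 1]
T3·…·T1 = [-63/65 16/65 0; -16/65 -63/65 0; 0 0 1]
T4·…·T1 = [-11/13 19/26 0; -16/65 -63/65 0; 0 0 1]

T = [-11/13 19/26 0; -16/65 -63/65 0; 0 0 1]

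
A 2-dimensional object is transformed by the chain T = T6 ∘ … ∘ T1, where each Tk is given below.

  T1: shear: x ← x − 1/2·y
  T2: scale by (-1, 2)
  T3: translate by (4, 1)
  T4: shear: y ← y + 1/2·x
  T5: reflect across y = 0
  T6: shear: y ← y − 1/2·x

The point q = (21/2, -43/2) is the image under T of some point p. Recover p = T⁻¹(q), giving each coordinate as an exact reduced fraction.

T1 = [1 -1/2 0; 0 1 0; 0 0 1]
T2·T1 = [-1 1/2 0; 0 2 0; 0 0 1]
T3·…·T1 = [-1 1/2 4; 0 2 1; 0 0 1]
T4·…·T1 = [-1 1/2 4; -1/2 9/4 3; 0 0 1]
T5·…·T1 = [-1 1/2 4; 1/2 -9/4 -3; 0 0 1]
T6·…·T1 = [-1 1/2 4; 1 -5/2 -5; 0 0 1]
det M = 2; M⁻¹ = [-5/4 -1/4 15/4; -1/2 -1/2 -1/2; 0 0 1]
M⁻¹ · (21/2, -43/2)ᵀ = (-4, 5)ᵀ

p = (-4, 5)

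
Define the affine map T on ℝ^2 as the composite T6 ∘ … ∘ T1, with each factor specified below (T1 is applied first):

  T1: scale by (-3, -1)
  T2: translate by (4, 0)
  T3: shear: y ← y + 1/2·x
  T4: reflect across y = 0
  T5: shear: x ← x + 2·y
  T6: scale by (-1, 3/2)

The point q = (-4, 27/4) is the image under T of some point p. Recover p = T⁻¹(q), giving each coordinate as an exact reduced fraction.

T1 = [-3 0 0; 0 -1 0; 0 0 1]
T2·T1 = [-3 0 4; 0 -1 0; 0 0 1]
T3·…·T1 = [-3 0 4; -3/2 -1 2; 0 0 1]
T4·…·T1 = [-3 0 4; 3/2 1 -2; 0 0 1]
T5·…·T1 = [0 2 0; 3/2 1 -2; 0 0 1]
T6·…·T1 = [0 -2 0; 9/4 3/2 -3; 0 0 1]
det M = 9/2; M⁻¹ = [1/3 4/9 4/3; -1/2 0 0; 0 0 1]
M⁻¹ · (-4, 27/4)ᵀ = (3, 2)ᵀ

p = (3, 2)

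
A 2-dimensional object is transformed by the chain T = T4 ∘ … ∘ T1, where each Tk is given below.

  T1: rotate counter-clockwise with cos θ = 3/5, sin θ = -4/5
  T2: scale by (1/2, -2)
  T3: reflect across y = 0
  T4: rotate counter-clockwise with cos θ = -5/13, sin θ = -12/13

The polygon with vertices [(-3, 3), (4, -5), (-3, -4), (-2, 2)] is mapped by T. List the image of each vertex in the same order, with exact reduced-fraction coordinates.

image vertices: (993/130, -228/65), (-724/65, 358/65), (25/26, 30/13), (331/65, -152/65)

T1 rotate counter-clockwise with cos θ = 3/5, sin θ = -4/5: (-3, 3) → (3/5, 21/5); (4, -5) → (-8/5, -31/5); (-3, -4) → (-5, 0); (-2, 2) → (2/5, 14/5)
T2 scale by (1/2, -2): (3/5, 21/5) → (3/10, -42/5); (-8/5, -31/5) → (-4/5, 62/5); (-5, 0) → (-5/2, 0); (2/5, 14/5) → (1/5, -28/5)
T3 reflect across y = 0: (3/10, -42/5) → (3/10, 42/5); (-4/5, 62/5) → (-4/5, -62/5); (-5/2, 0) → (-5/2, 0); (1/5, -28/5) → (1/5, 28/5)
T4 rotate counter-clockwise with cos θ = -5/13, sin θ = -12/13: (3/10, 42/5) → (993/130, -228/65); (-4/5, -62/5) → (-724/65, 358/65); (-5/2, 0) → (25/26, 30/13); (1/5, 28/5) → (331/65, -152/65)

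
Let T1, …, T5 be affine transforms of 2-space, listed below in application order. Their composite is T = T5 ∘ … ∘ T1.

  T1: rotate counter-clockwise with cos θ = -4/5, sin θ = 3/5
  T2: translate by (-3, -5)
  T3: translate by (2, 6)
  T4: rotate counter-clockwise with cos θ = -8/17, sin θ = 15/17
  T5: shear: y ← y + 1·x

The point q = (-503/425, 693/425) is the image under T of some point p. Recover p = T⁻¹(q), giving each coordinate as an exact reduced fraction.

p = (-4, -7/5)

T1 = [-4/5 -3/5 0; 3/5 -4/5 0; 0 0 1]
T2·T1 = [-4/5 -3/5 -3; 3/5 -4/5 -5; 0 0 1]
T3·…·T1 = [-4/5 -3/5 -1; 3/5 -4/5 1; 0 0 1]
T4·…·T1 = [-13/85 84/85 -7/17; -84/85 -13/85 -23/17; 0 0 1]
T5·…·T1 = [-13/85 84/85 -7/17; -97/85 71/85 -30/17; 0 0 1]
det M = 1; M⁻¹ = [71/85 -84/85 -7/5; 97/85 -13/85 1/5; 0 0 1]
M⁻¹ · (-503/425, 693/425)ᵀ = (-4, -7/5)ᵀ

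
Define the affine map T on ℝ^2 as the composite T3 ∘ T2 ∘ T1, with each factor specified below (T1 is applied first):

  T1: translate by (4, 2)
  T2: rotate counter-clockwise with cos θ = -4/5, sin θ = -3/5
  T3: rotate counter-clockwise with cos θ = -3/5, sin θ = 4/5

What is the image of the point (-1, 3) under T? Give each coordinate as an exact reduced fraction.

T(p) = (107/25, 99/25)

T1 translate by (4, 2): (-1, 3) → (3, 5)
T2 rotate counter-clockwise with cos θ = -4/5, sin θ = -3/5: (3, 5) → (3/5, -29/5)
T3 rotate counter-clockwise with cos θ = -3/5, sin θ = 4/5: (3/5, -29/5) → (107/25, 99/25)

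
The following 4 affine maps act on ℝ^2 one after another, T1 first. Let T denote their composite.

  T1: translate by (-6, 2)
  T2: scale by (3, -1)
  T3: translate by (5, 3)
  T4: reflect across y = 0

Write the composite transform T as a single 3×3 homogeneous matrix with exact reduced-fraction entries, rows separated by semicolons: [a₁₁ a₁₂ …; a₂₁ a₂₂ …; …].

T = [3 0 -13; 0 1 -1; 0 0 1]

T1 = [1 0 -6; 0 1 2; 0 0 1]
T2·T1 = [3 0 -18; 0 -1 -2; 0 0 1]
T3·…·T1 = [3 0 -13; 0 -1 1; 0 0 1]
T4·…·T1 = [3 0 -13; 0 1 -1; 0 0 1]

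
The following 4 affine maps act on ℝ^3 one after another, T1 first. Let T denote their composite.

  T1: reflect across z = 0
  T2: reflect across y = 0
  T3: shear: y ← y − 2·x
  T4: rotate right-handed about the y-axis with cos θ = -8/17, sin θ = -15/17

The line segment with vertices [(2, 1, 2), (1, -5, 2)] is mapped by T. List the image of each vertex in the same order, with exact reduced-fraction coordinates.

image vertices: (14/17, -5, 46/17), (22/17, 3, 31/17)

T1 reflect across z = 0: (2, 1, 2) → (2, 1, -2); (1, -5, 2) → (1, -5, -2)
T2 reflect across y = 0: (2, 1, -2) → (2, -1, -2); (1, -5, -2) → (1, 5, -2)
T3 shear: y ← y − 2·x: (2, -1, -2) → (2, -5, -2); (1, 5, -2) → (1, 3, -2)
T4 rotate right-handed about the y-axis with cos θ = -8/17, sin θ = -15/17: (2, -5, -2) → (14/17, -5, 46/17); (1, 3, -2) → (22/17, 3, 31/17)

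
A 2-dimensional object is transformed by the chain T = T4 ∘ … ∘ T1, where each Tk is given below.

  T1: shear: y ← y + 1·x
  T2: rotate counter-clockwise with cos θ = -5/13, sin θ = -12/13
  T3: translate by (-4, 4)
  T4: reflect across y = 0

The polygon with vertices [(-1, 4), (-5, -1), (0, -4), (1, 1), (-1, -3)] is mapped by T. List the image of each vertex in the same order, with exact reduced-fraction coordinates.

image vertices: (-11/13, -49/13), (-99/13, -142/13), (-100/13, -72/13), (-33/13, -30/13), (-95/13, -84/13)

T1 shear: y ← y + 1·x: (-1, 4) → (-1, 3); (-5, -1) → (-5, -6); (0, -4) → (0, -4); (1, 1) → (1, 2); (-1, -3) → (-1, -4)
T2 rotate counter-clockwise with cos θ = -5/13, sin θ = -12/13: (-1, 3) → (41/13, -3/13); (-5, -6) → (-47/13, 90/13); (0, -4) → (-48/13, 20/13); (1, 2) → (19/13, -22/13); (-1, -4) → (-43/13, 32/13)
T3 translate by (-4, 4): (41/13, -3/13) → (-11/13, 49/13); (-47/13, 90/13) → (-99/13, 142/13); (-48/13, 20/13) → (-100/13, 72/13); (19/13, -22/13) → (-33/13, 30/13); (-43/13, 32/13) → (-95/13, 84/13)
T4 reflect across y = 0: (-11/13, 49/13) → (-11/13, -49/13); (-99/13, 142/13) → (-99/13, -142/13); (-100/13, 72/13) → (-100/13, -72/13); (-33/13, 30/13) → (-33/13, -30/13); (-95/13, 84/13) → (-95/13, -84/13)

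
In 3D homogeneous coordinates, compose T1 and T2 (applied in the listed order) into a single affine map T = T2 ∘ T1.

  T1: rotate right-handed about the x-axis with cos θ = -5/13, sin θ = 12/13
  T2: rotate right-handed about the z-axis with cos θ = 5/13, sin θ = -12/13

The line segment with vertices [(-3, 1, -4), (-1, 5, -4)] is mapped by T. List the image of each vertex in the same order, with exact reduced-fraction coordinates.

image vertices: (321/169, 683/169, 32/13), (211/169, 271/169, 80/13)

T1 rotate right-handed about the x-axis with cos θ = -5/13, sin θ = 12/13: (-3, 1, -4) → (-3, 43/13, 32/13); (-1, 5, -4) → (-1, 23/13, 80/13)
T2 rotate right-handed about the z-axis with cos θ = 5/13, sin θ = -12/13: (-3, 43/13, 32/13) → (321/169, 683/169, 32/13); (-1, 23/13, 80/13) → (211/169, 271/169, 80/13)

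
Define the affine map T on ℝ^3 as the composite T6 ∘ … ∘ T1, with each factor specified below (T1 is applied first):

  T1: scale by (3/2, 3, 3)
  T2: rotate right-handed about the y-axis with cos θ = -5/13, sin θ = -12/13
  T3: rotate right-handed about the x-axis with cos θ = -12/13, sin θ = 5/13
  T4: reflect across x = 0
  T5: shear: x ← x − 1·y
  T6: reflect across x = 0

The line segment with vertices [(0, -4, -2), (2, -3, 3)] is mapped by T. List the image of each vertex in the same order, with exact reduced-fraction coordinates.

image vertices: (2658/169, 1722/169, -1140/169), (-150/169, 1449/169, -477/169)

T1 scale by (3/2, 3, 3): (0, -4, -2) → (0, -12, -6); (2, -3, 3) → (3, -9, 9)
T2 rotate right-handed about the y-axis with cos θ = -5/13, sin θ = -12/13: (0, -12, -6) → (72/13, -12, 30/13); (3, -9, 9) → (-123/13, -9, -9/13)
T3 rotate right-handed about the x-axis with cos θ = -12/13, sin θ = 5/13: (72/13, -12, 30/13) → (72/13, 1722/169, -1140/169); (-123/13, -9, -9/13) → (-123/13, 1449/169, -477/169)
T4 reflect across x = 0: (72/13, 1722/169, -1140/169) → (-72/13, 1722/169, -1140/169); (-123/13, 1449/169, -477/169) → (123/13, 1449/169, -477/169)
T5 shear: x ← x − 1·y: (-72/13, 1722/169, -1140/169) → (-2658/169, 1722/169, -1140/169); (123/13, 1449/169, -477/169) → (150/169, 1449/169, -477/169)
T6 reflect across x = 0: (-2658/169, 1722/169, -1140/169) → (2658/169, 1722/169, -1140/169); (150/169, 1449/169, -477/169) → (-150/169, 1449/169, -477/169)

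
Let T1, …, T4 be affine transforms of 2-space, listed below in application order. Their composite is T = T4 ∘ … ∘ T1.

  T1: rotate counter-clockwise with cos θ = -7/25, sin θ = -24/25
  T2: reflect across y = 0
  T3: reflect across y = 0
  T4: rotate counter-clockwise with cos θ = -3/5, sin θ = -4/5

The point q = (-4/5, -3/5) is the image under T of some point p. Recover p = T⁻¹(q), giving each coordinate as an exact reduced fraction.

p = (0, 1)

T1 = [-7/25 24/25 0; -24/25 -7/25 0; 0 0 1]
T2·T1 = [-7/25 24/25 0; 24/25 7/25 0; 0 0 1]
T3·…·T1 = [-7/25 24/25 0; -24/25 -7/25 0; 0 0 1]
T4·…·T1 = [-3/5 -4/5 0; 4/5 -3/5 0; 0 0 1]
det M = 1; M⁻¹ = [-3/5 4/5 0; -4/5 -3/5 0; 0 0 1]
M⁻¹ · (-4/5, -3/5)ᵀ = (0, 1)ᵀ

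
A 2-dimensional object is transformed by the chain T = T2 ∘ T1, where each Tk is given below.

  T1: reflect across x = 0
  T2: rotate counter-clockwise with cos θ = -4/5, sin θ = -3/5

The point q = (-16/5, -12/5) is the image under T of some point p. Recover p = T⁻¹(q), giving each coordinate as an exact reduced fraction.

p = (-4, 0)

T1 = [-1 0 0; 0 1 0; 0 0 1]
T2·T1 = [4/5 3/5 0; 3/5 -4/5 0; 0 0 1]
det M = -1; M⁻¹ = [4/5 3/5 0; 3/5 -4/5 0; 0 0 1]
M⁻¹ · (-16/5, -12/5)ᵀ = (-4, 0)ᵀ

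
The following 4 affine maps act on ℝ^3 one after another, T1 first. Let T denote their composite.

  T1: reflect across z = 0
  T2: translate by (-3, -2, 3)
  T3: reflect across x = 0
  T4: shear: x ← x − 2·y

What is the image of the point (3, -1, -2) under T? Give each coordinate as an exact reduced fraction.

T1 reflect across z = 0: (3, -1, -2) → (3, -1, 2)
T2 translate by (-3, -2, 3): (3, -1, 2) → (0, -3, 5)
T3 reflect across x = 0: (0, -3, 5) → (0, -3, 5)
T4 shear: x ← x − 2·y: (0, -3, 5) → (6, -3, 5)

T(p) = (6, -3, 5)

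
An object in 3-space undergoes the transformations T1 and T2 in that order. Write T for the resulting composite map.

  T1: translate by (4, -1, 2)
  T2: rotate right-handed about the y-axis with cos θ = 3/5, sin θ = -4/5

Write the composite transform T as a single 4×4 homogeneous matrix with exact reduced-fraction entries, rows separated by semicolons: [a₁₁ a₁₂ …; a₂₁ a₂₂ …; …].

T1 = [1 0 0 4; 0 1 0 -1; 0 0 1 2; 0 0 0 1]
T2·T1 = [3/5 0 -4/5 4/5; 0 1 0 -1; 4/5 0 3/5 22/5; 0 0 0 1]

T = [3/5 0 -4/5 4/5; 0 1 0 -1; 4/5 0 3/5 22/5; 0 0 0 1]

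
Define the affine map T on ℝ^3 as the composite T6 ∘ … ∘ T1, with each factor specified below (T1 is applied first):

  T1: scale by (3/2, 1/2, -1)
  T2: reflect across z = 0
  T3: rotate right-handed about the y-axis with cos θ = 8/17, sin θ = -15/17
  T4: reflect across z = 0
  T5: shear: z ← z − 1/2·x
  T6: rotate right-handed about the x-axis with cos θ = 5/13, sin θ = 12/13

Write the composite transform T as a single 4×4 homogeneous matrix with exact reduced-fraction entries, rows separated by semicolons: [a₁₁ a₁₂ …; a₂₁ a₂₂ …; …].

T = [12/17 0 -15/17 0; 342/221 5/26 6/221 0; -285/442 6/13 -5/442 0; 0 0 0 1]

T1 = [3/2 0 0 0; 0 1/2 0 0; 0 0 -1 0; 0 0 0 1]
T2·T1 = [3/2 0 0 0; 0 1/2 0 0; 0 0 1 0; 0 0 0 1]
T3·…·T1 = [12/17 0 -15/17 0; 0 1/2 0 0; 45/34 0 8/17 0; 0 0 0 1]
T4·…·T1 = [12/17 0 -15/17 0; 0 1/2 0 0; -45/34 0 -8/17 0; 0 0 0 1]
T5·…·T1 = [12/17 0 -15/17 0; 0 1/2 0 0; -57/34 0 -1/34 0; 0 0 0 1]
T6·…·T1 = [12/17 0 -15/17 0; 342/221 5/26 6/221 0; -285/442 6/13 -5/442 0; 0 0 0 1]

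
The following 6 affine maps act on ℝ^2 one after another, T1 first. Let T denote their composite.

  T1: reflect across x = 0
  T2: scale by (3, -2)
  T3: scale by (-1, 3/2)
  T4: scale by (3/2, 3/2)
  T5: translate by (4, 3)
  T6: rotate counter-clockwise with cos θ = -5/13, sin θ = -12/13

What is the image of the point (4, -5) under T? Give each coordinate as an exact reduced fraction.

T(p) = (196/13, -783/26)

T1 reflect across x = 0: (4, -5) → (-4, -5)
T2 scale by (3, -2): (-4, -5) → (-12, 10)
T3 scale by (-1, 3/2): (-12, 10) → (12, 15)
T4 scale by (3/2, 3/2): (12, 15) → (18, 45/2)
T5 translate by (4, 3): (18, 45/2) → (22, 51/2)
T6 rotate counter-clockwise with cos θ = -5/13, sin θ = -12/13: (22, 51/2) → (196/13, -783/26)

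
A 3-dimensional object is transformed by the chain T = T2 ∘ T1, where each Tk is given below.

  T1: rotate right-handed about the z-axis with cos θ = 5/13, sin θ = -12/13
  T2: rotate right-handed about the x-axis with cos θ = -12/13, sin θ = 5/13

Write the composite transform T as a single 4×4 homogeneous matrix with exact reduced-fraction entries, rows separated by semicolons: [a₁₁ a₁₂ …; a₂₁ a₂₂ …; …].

T1 = [5/13 12/13 0 0; -12/13 5/13 0 0; 0 0 1 0; 0 0 0 1]
T2·T1 = [5/13 12/13 0 0; 144/169 -60/169 -5/13 0; -60/169 25/169 -12/13 0; 0 0 0 1]

T = [5/13 12/13 0 0; 144/169 -60/169 -5/13 0; -60/169 25/169 -12/13 0; 0 0 0 1]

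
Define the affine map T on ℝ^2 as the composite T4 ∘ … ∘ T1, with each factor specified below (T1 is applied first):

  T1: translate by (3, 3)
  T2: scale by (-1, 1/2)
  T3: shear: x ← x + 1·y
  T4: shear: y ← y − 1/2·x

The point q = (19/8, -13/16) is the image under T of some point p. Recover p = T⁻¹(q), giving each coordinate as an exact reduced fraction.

T1 = [1 0 3; 0 1 3; 0 0 1]
T2·T1 = [-1 0 -3; 0 1/2 3/2; 0 0 1]
T3·…·T1 = [-1 1/2 -3/2; 0 1/2 3/2; 0 0 1]
T4·…·T1 = [-1 1/2 -3/2; 1/2 1/4 9/4; 0 0 1]
det M = -1/2; M⁻¹ = [-1/2 1 -3; 1 2 -3; 0 0 1]
M⁻¹ · (19/8, -13/16)ᵀ = (-5, -9/4)ᵀ

p = (-5, -9/4)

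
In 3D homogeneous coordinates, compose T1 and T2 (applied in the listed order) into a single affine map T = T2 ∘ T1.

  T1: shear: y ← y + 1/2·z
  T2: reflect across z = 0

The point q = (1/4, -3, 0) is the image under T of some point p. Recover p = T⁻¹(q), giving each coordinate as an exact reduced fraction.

p = (1/4, -3, 0)

T1 = [1 0 0 0; 0 1 1/2 0; 0 0 1 0; 0 0 0 1]
T2·T1 = [1 0 0 0; 0 1 1/2 0; 0 0 -1 0; 0 0 0 1]
det M = -1; M⁻¹ = [1 0 0 0; 0 1 1/2 0; 0 0 -1 0; 0 0 0 1]
M⁻¹ · (1/4, -3, 0)ᵀ = (1/4, -3, 0)ᵀ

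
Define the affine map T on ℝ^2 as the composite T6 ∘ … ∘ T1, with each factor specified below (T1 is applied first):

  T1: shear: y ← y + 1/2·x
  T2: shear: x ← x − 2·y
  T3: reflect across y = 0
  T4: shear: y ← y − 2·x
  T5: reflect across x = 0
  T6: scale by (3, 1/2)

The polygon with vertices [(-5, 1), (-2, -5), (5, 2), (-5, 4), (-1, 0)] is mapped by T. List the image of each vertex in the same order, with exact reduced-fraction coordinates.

image vertices: (6, 11/4), (-30, -7), (12, 7/4), (24, 29/4), (0, 1/4)

T1 shear: y ← y + 1/2·x: (-5, 1) → (-5, -3/2); (-2, -5) → (-2, -6); (5, 2) → (5, 9/2); (-5, 4) → (-5, 3/2); (-1, 0) → (-1, -1/2)
T2 shear: x ← x − 2·y: (-5, -3/2) → (-2, -3/2); (-2, -6) → (10, -6); (5, 9/2) → (-4, 9/2); (-5, 3/2) → (-8, 3/2); (-1, -1/2) → (0, -1/2)
T3 reflect across y = 0: (-2, -3/2) → (-2, 3/2); (10, -6) → (10, 6); (-4, 9/2) → (-4, -9/2); (-8, 3/2) → (-8, -3/2); (0, -1/2) → (0, 1/2)
T4 shear: y ← y − 2·x: (-2, 3/2) → (-2, 11/2); (10, 6) → (10, -14); (-4, -9/2) → (-4, 7/2); (-8, -3/2) → (-8, 29/2); (0, 1/2) → (0, 1/2)
T5 reflect across x = 0: (-2, 11/2) → (2, 11/2); (10, -14) → (-10, -14); (-4, 7/2) → (4, 7/2); (-8, 29/2) → (8, 29/2); (0, 1/2) → (0, 1/2)
T6 scale by (3, 1/2): (2, 11/2) → (6, 11/4); (-10, -14) → (-30, -7); (4, 7/2) → (12, 7/4); (8, 29/2) → (24, 29/4); (0, 1/2) → (0, 1/4)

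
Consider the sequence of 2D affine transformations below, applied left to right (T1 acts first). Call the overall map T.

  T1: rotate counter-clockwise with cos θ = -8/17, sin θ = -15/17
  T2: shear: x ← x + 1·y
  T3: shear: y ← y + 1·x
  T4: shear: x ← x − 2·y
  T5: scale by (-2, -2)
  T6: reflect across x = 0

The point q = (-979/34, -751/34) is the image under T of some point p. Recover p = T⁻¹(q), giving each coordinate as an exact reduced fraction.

T1 = [-8/17 15/17 0; -15/17 -8/17 0; 0 0 1]
T2·T1 = [-23/17 7/17 0; -15/17 -8/17 0; 0 0 1]
T3·…·T1 = [-23/17 7/17 0; -38/17 -1/17 0; 0 0 1]
T4·…·T1 = [53/17 9/17 0; -38/17 -1/17 0; 0 0 1]
T5·…·T1 = [-106/17 -18/17 0; 76/17 2/17 0; 0 0 1]
T6·…·T1 = [106/17 18/17 0; 76/17 2/17 0; 0 0 1]
det M = -4; M⁻¹ = [-1/34 9/34 0; 19/17 -53/34 0; 0 0 1]
M⁻¹ · (-979/34, -751/34)ᵀ = (-5, 9/4)ᵀ

p = (-5, 9/4)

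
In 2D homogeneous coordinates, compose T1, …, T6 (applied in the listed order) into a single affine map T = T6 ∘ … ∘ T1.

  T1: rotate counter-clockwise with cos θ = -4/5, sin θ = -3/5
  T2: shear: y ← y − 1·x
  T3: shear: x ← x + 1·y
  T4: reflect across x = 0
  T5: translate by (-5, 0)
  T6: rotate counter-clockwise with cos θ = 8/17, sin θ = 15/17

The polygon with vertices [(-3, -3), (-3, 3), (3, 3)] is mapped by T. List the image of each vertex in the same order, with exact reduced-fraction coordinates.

image vertices: (-638/85, -546/85), (184/85, -522/85), (14/5, -12/5)

T1 rotate counter-clockwise with cos θ = -4/5, sin θ = -3/5: (-3, -3) → (3/5, 21/5); (-3, 3) → (21/5, -3/5); (3, 3) → (-3/5, -21/5)
T2 shear: y ← y − 1·x: (3/5, 21/5) → (3/5, 18/5); (21/5, -3/5) → (21/5, -24/5); (-3/5, -21/5) → (-3/5, -18/5)
T3 shear: x ← x + 1·y: (3/5, 18/5) → (21/5, 18/5); (21/5, -24/5) → (-3/5, -24/5); (-3/5, -18/5) → (-21/5, -18/5)
T4 reflect across x = 0: (21/5, 18/5) → (-21/5, 18/5); (-3/5, -24/5) → (3/5, -24/5); (-21/5, -18/5) → (21/5, -18/5)
T5 translate by (-5, 0): (-21/5, 18/5) → (-46/5, 18/5); (3/5, -24/5) → (-22/5, -24/5); (21/5, -18/5) → (-4/5, -18/5)
T6 rotate counter-clockwise with cos θ = 8/17, sin θ = 15/17: (-46/5, 18/5) → (-638/85, -546/85); (-22/5, -24/5) → (184/85, -522/85); (-4/5, -18/5) → (14/5, -12/5)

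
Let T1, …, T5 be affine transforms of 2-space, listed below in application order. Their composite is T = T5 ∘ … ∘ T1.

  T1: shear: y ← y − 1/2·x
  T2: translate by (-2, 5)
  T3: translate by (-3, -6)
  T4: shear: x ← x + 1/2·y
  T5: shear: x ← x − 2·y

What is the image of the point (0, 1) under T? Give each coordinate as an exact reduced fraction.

T1 shear: y ← y − 1/2·x: (0, 1) → (0, 1)
T2 translate by (-2, 5): (0, 1) → (-2, 6)
T3 translate by (-3, -6): (-2, 6) → (-5, 0)
T4 shear: x ← x + 1/2·y: (-5, 0) → (-5, 0)
T5 shear: x ← x − 2·y: (-5, 0) → (-5, 0)

T(p) = (-5, 0)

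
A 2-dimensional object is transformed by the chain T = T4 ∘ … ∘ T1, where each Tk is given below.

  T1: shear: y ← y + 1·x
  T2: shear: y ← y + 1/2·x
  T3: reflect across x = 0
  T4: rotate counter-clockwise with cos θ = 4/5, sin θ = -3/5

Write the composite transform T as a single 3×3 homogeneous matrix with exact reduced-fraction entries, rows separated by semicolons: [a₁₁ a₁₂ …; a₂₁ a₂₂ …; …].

T1 = [1 0 0; 1 1 0; 0 0 1]
T2·T1 = [1 0 0; 3/2 1 0; 0 0 1]
T3·…·T1 = [-1 0 0; 3/2 1 0; 0 0 1]
T4·…·T1 = [1/10 3/5 0; 9/5 4/5 0; 0 0 1]

T = [1/10 3/5 0; 9/5 4/5 0; 0 0 1]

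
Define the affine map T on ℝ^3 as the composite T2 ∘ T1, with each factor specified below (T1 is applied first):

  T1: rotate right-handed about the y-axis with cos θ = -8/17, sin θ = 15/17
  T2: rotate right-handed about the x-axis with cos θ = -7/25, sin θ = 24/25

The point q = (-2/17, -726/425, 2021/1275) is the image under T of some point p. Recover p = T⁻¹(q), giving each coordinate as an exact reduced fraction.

T1 = [-8/17 0 15/17 0; 0 1 0 0; -15/17 0 -8/17 0; 0 0 0 1]
T2·T1 = [-8/17 0 15/17 0; 72/85 -7/25 192/425 0; 21/85 24/25 56/425 0; 0 0 0 1]
det M = 1; M⁻¹ = [-8/17 72/85 21/85 0; 0 -7/25 24/25 0; 15/17 192/425 56/425 0; 0 0 0 1]
M⁻¹ · (-2/17, -726/425, 2021/1275)ᵀ = (-1, 2, -2/3)ᵀ

p = (-1, 2, -2/3)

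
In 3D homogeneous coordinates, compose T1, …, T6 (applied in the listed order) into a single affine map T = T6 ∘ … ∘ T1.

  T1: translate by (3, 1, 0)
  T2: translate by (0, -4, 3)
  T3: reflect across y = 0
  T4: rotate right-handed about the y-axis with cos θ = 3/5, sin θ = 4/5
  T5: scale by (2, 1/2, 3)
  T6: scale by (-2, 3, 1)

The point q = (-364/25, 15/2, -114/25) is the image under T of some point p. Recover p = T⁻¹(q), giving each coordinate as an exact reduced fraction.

T1 = [1 0 0 3; 0 1 0 1; 0 0 1 0; 0 0 0 1]
T2·T1 = [1 0 0 3; 0 1 0 -3; 0 0 1 3; 0 0 0 1]
T3·…·T1 = [1 0 0 3; 0 -1 0 3; 0 0 1 3; 0 0 0 1]
T4·…·T1 = [3/5 0 4/5 21/5; 0 -1 0 3; -4/5 0 3/5 -3/5; 0 0 0 1]
T5·…·T1 = [6/5 0 8/5 42/5; 0 -1/2 0 3/2; -12/5 0 9/5 -9/5; 0 0 0 1]
T6·…·T1 = [-12/5 0 -16/5 -84/5; 0 -3/2 0 9/2; -12/5 0 9/5 -9/5; 0 0 0 1]
det M = 18; M⁻¹ = [-3/20 0 -4/15 -3; 0 -2/3 0 3; -1/5 0 1/5 -3; 0 0 0 1]
M⁻¹ · (-364/25, 15/2, -114/25)ᵀ = (2/5, -2, -1)ᵀ

p = (2/5, -2, -1)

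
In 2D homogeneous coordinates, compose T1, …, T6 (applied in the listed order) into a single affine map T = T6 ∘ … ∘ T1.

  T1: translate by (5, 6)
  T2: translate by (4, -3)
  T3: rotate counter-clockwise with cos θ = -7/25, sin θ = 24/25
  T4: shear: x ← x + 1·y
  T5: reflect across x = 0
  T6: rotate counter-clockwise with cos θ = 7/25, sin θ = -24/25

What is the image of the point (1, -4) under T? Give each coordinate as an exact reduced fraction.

T1 translate by (5, 6): (1, -4) → (6, 2)
T2 translate by (4, -3): (6, 2) → (10, -1)
T3 rotate counter-clockwise with cos θ = -7/25, sin θ = 24/25: (10, -1) → (-46/25, 247/25)
T4 shear: x ← x + 1·y: (-46/25, 247/25) → (201/25, 247/25)
T5 reflect across x = 0: (201/25, 247/25) → (-201/25, 247/25)
T6 rotate counter-clockwise with cos θ = 7/25, sin θ = -24/25: (-201/25, 247/25) → (4521/625, 6553/625)

T(p) = (4521/625, 6553/625)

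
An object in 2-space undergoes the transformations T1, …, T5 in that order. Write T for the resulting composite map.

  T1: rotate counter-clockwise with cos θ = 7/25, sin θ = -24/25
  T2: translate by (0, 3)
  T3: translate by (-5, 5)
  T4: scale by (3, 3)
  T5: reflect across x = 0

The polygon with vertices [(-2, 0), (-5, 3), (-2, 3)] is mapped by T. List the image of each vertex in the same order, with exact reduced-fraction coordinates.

image vertices: (417/25, 744/25), (264/25, 1023/25), (201/25, 807/25)

T1 rotate counter-clockwise with cos θ = 7/25, sin θ = -24/25: (-2, 0) → (-14/25, 48/25); (-5, 3) → (37/25, 141/25); (-2, 3) → (58/25, 69/25)
T2 translate by (0, 3): (-14/25, 48/25) → (-14/25, 123/25); (37/25, 141/25) → (37/25, 216/25); (58/25, 69/25) → (58/25, 144/25)
T3 translate by (-5, 5): (-14/25, 123/25) → (-139/25, 248/25); (37/25, 216/25) → (-88/25, 341/25); (58/25, 144/25) → (-67/25, 269/25)
T4 scale by (3, 3): (-139/25, 248/25) → (-417/25, 744/25); (-88/25, 341/25) → (-264/25, 1023/25); (-67/25, 269/25) → (-201/25, 807/25)
T5 reflect across x = 0: (-417/25, 744/25) → (417/25, 744/25); (-264/25, 1023/25) → (264/25, 1023/25); (-201/25, 807/25) → (201/25, 807/25)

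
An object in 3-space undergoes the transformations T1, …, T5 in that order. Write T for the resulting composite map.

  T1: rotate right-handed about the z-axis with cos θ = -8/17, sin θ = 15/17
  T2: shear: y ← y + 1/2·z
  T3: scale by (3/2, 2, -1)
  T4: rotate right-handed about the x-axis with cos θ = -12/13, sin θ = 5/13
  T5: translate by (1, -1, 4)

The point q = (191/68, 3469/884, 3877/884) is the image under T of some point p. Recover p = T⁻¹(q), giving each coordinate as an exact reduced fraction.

T1 = [-8/17 -15/17 0 0; 15/17 -8/17 0 0; 0 0 1 0; 0 0 0 1]
T2·T1 = [-8/17 -15/17 0 0; 15/17 -8/17 1/2 0; 0 0 1 0; 0 0 0 1]
T3·…·T1 = [-12/17 -45/34 0 0; 30/17 -16/17 1 0; 0 0 -1 0; 0 0 0 1]
T4·…·T1 = [-12/17 -45/34 0 0; -360/221 192/221 -7/13 0; 150/221 -80/221 17/13 0; 0 0 0 1]
T5·…·T1 = [-12/17 -45/34 0 1; -360/221 192/221 -7/13 -1; 150/221 -80/221 17/13 4; 0 0 0 1]
det M = -3; M⁻¹ = [-16/51 -15/26 -105/442 911/1326; -10/17 4/13 28/221 86/221; 0 5/13 12/13 -43/13; 0 0 0 1]
M⁻¹ · (191/68, 3469/884, 3877/884)ᵀ = (-7/2, 1/2, 9/4)ᵀ

p = (-7/2, 1/2, 9/4)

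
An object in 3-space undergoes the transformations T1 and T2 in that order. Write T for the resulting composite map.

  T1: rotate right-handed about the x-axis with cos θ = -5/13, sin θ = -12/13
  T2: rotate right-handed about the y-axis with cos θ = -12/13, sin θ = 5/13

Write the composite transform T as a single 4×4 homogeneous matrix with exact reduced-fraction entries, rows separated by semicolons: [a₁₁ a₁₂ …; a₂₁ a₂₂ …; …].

T = [-12/13 -60/169 -25/169 0; 0 -5/13 12/13 0; -5/13 144/169 60/169 0; 0 0 0 1]

T1 = [1 0 0 0; 0 -5/13 12/13 0; 0 -12/13 -5/13 0; 0 0 0 1]
T2·T1 = [-12/13 -60/169 -25/169 0; 0 -5/13 12/13 0; -5/13 144/169 60/169 0; 0 0 0 1]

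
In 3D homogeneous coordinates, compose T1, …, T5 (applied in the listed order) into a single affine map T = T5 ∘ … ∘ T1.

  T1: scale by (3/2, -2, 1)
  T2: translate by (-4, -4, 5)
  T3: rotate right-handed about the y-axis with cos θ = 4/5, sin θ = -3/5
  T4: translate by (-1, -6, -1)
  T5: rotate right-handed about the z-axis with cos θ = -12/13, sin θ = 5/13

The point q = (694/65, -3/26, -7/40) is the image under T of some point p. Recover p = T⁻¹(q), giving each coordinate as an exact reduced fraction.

p = (-7/4, -3, 1)

T1 = [3/2 0 0 0; 0 -2 0 0; 0 0 1 0; 0 0 0 1]
T2·T1 = [3/2 0 0 -4; 0 -2 0 -4; 0 0 1 5; 0 0 0 1]
T3·…·T1 = [6/5 0 -3/5 -31/5; 0 -2 0 -4; 9/10 0 4/5 8/5; 0 0 0 1]
T4·…·T1 = [6/5 0 -3/5 -36/5; 0 -2 0 -10; 9/10 0 4/5 3/5; 0 0 0 1]
T5·…·T1 = [-72/65 10/13 36/65 682/65; 6/13 24/13 -3/13 84/13; 9/10 0 4/5 3/5; 0 0 0 1]
det M = -3; M⁻¹ = [-32/65 8/39 2/5 18/5; 5/26 6/13 0 -5; 36/65 -3/13 4/5 -24/5; 0 0 0 1]
M⁻¹ · (694/65, -3/26, -7/40)ᵀ = (-7/4, -3, 1)ᵀ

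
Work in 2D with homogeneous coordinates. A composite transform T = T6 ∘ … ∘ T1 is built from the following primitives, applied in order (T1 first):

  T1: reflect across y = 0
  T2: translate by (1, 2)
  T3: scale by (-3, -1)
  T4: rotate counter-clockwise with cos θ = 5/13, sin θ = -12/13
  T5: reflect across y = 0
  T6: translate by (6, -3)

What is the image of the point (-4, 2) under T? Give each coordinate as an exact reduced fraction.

T1 reflect across y = 0: (-4, 2) → (-4, -2)
T2 translate by (1, 2): (-4, -2) → (-3, 0)
T3 scale by (-3, -1): (-3, 0) → (9, 0)
T4 rotate counter-clockwise with cos θ = 5/13, sin θ = -12/13: (9, 0) → (45/13, -108/13)
T5 reflect across y = 0: (45/13, -108/13) → (45/13, 108/13)
T6 translate by (6, -3): (45/13, 108/13) → (123/13, 69/13)

T(p) = (123/13, 69/13)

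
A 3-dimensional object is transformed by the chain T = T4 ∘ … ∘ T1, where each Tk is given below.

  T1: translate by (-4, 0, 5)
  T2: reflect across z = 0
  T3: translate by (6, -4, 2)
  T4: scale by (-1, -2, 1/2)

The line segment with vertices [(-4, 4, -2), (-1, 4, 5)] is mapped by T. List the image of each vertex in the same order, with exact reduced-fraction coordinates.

T1 translate by (-4, 0, 5): (-4, 4, -2) → (-8, 4, 3); (-1, 4, 5) → (-5, 4, 10)
T2 reflect across z = 0: (-8, 4, 3) → (-8, 4, -3); (-5, 4, 10) → (-5, 4, -10)
T3 translate by (6, -4, 2): (-8, 4, -3) → (-2, 0, -1); (-5, 4, -10) → (1, 0, -8)
T4 scale by (-1, -2, 1/2): (-2, 0, -1) → (2, 0, -1/2); (1, 0, -8) → (-1, 0, -4)

image vertices: (2, 0, -1/2), (-1, 0, -4)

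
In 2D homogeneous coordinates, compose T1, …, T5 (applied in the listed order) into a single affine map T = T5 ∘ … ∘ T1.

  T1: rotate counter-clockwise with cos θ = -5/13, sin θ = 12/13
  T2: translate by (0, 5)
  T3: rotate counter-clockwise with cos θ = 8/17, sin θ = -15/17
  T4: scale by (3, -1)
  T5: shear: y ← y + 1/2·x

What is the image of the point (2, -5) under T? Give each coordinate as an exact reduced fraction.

T1 rotate counter-clockwise with cos θ = -5/13, sin θ = 12/13: (2, -5) → (50/13, 49/13)
T2 translate by (0, 5): (50/13, 49/13) → (50/13, 114/13)
T3 rotate counter-clockwise with cos θ = 8/17, sin θ = -15/17: (50/13, 114/13) → (2110/221, 162/221)
T4 scale by (3, -1): (2110/221, 162/221) → (6330/221, -162/221)
T5 shear: y ← y + 1/2·x: (6330/221, -162/221) → (6330/221, 231/17)

T(p) = (6330/221, 231/17)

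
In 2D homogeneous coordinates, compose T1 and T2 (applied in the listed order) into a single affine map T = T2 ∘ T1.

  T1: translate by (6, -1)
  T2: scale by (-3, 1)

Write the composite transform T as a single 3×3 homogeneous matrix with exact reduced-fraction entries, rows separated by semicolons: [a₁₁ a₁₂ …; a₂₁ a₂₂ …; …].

T1 = [1 0 6; 0 1 -1; 0 0 1]
T2·T1 = [-3 0 -18; 0 1 -1; 0 0 1]

T = [-3 0 -18; 0 1 -1; 0 0 1]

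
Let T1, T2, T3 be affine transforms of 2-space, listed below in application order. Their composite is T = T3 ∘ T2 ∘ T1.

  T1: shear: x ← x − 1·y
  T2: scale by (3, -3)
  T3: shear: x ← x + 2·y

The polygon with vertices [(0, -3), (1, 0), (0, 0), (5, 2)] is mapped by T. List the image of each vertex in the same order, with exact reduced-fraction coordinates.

T1 shear: x ← x − 1·y: (0, -3) → (3, -3); (1, 0) → (1, 0); (0, 0) → (0, 0); (5, 2) → (3, 2)
T2 scale by (3, -3): (3, -3) → (9, 9); (1, 0) → (3, 0); (0, 0) → (0, 0); (3, 2) → (9, -6)
T3 shear: x ← x + 2·y: (9, 9) → (27, 9); (3, 0) → (3, 0); (0, 0) → (0, 0); (9, -6) → (-3, -6)

image vertices: (27, 9), (3, 0), (0, 0), (-3, -6)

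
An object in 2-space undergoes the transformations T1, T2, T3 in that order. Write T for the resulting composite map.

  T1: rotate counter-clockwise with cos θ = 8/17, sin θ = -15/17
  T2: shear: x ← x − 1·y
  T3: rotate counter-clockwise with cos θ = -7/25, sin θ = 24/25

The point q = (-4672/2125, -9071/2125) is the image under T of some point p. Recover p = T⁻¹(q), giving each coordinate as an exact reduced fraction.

p = (-3, 7/5)

T1 = [8/17 15/17 0; -15/17 8/17 0; 0 0 1]
T2·T1 = [23/17 7/17 0; -15/17 8/17 0; 0 0 1]
T3·…·T1 = [199/425 -241/425 0; 657/425 112/425 0; 0 0 1]
det M = 1; M⁻¹ = [112/425 241/425 0; -657/425 199/425 0; 0 0 1]
M⁻¹ · (-4672/2125, -9071/2125)ᵀ = (-3, 7/5)ᵀ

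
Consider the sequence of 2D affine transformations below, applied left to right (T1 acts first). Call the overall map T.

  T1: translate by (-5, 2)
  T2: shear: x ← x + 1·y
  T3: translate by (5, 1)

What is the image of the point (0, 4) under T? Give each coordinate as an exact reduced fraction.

T1 translate by (-5, 2): (0, 4) → (-5, 6)
T2 shear: x ← x + 1·y: (-5, 6) → (1, 6)
T3 translate by (5, 1): (1, 6) → (6, 7)

T(p) = (6, 7)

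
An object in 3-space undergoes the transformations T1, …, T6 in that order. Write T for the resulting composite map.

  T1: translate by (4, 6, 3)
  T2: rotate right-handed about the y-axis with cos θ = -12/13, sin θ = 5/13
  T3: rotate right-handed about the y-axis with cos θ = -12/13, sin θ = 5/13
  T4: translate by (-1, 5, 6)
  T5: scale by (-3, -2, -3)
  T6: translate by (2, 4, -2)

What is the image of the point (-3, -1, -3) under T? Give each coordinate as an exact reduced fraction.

T1 translate by (4, 6, 3): (-3, -1, -3) → (1, 5, 0)
T2 rotate right-handed about the y-axis with cos θ = -12/13, sin θ = 5/13: (1, 5, 0) → (-12/13, 5, -5/13)
T3 rotate right-handed about the y-axis with cos θ = -12/13, sin θ = 5/13: (-12/13, 5, -5/13) → (119/169, 5, 120/169)
T4 translate by (-1, 5, 6): (119/169, 5, 120/169) → (-50/169, 10, 1134/169)
T5 scale by (-3, -2, -3): (-50/169, 10, 1134/169) → (150/169, -20, -3402/169)
T6 translate by (2, 4, -2): (150/169, -20, -3402/169) → (488/169, -16, -3740/169)

T(p) = (488/169, -16, -3740/169)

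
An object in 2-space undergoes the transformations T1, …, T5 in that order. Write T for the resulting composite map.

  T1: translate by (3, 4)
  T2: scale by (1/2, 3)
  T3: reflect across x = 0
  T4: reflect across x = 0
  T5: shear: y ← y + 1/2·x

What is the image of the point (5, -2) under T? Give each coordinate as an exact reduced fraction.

T1 translate by (3, 4): (5, -2) → (8, 2)
T2 scale by (1/2, 3): (8, 2) → (4, 6)
T3 reflect across x = 0: (4, 6) → (-4, 6)
T4 reflect across x = 0: (-4, 6) → (4, 6)
T5 shear: y ← y + 1/2·x: (4, 6) → (4, 8)

T(p) = (4, 8)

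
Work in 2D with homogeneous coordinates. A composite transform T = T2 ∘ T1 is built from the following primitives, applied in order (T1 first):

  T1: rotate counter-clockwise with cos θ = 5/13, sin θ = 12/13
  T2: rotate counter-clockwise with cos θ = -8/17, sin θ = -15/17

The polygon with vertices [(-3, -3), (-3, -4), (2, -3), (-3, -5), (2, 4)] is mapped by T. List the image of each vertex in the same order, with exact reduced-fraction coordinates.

T1 rotate counter-clockwise with cos θ = 5/13, sin θ = 12/13: (-3, -3) → (21/13, -51/13); (-3, -4) → (33/13, -56/13); (2, -3) → (46/13, 9/13); (-3, -5) → (45/13, -61/13); (2, 4) → (-38/13, 44/13)
T2 rotate counter-clockwise with cos θ = -8/17, sin θ = -15/17: (21/13, -51/13) → (-933/221, 93/221); (33/13, -56/13) → (-1104/221, -47/221); (46/13, 9/13) → (-233/221, -762/221); (45/13, -61/13) → (-75/13, -11/13); (-38/13, 44/13) → (964/221, 218/221)

image vertices: (-933/221, 93/221), (-1104/221, -47/221), (-233/221, -762/221), (-75/13, -11/13), (964/221, 218/221)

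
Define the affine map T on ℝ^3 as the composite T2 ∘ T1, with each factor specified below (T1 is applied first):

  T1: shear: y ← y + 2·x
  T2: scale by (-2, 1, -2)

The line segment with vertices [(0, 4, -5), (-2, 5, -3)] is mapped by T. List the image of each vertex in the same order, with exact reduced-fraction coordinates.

T1 shear: y ← y + 2·x: (0, 4, -5) → (0, 4, -5); (-2, 5, -3) → (-2, 1, -3)
T2 scale by (-2, 1, -2): (0, 4, -5) → (0, 4, 10); (-2, 1, -3) → (4, 1, 6)

image vertices: (0, 4, 10), (4, 1, 6)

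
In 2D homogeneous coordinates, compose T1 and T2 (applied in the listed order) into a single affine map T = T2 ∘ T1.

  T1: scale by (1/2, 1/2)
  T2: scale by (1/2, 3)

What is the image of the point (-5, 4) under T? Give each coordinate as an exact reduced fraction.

T1 scale by (1/2, 1/2): (-5, 4) → (-5/2, 2)
T2 scale by (1/2, 3): (-5/2, 2) → (-5/4, 6)

T(p) = (-5/4, 6)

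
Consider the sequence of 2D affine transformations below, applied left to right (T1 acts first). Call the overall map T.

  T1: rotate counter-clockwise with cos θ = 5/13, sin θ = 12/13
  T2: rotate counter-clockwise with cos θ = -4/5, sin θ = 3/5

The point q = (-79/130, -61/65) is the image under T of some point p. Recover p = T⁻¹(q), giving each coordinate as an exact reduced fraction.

T1 = [5/13 -12/13 0; 12/13 5/13 0; 0 0 1]
T2·T1 = [-56/65 33/65 0; -33/65 -56/65 0; 0 0 1]
det M = 1; M⁻¹ = [-56/65 -33/65 0; 33/65 -56/65 0; 0 0 1]
M⁻¹ · (-79/130, -61/65)ᵀ = (1, 1/2)ᵀ

p = (1, 1/2)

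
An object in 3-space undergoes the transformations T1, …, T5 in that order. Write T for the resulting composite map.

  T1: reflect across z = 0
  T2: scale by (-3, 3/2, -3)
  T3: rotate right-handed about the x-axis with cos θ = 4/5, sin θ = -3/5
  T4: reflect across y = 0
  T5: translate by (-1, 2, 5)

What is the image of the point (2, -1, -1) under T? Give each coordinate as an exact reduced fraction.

T1 reflect across z = 0: (2, -1, -1) → (2, -1, 1)
T2 scale by (-3, 3/2, -3): (2, -1, 1) → (-6, -3/2, -3)
T3 rotate right-handed about the x-axis with cos θ = 4/5, sin θ = -3/5: (-6, -3/2, -3) → (-6, -3, -3/2)
T4 reflect across y = 0: (-6, -3, -3/2) → (-6, 3, -3/2)
T5 translate by (-1, 2, 5): (-6, 3, -3/2) → (-7, 5, 7/2)

T(p) = (-7, 5, 7/2)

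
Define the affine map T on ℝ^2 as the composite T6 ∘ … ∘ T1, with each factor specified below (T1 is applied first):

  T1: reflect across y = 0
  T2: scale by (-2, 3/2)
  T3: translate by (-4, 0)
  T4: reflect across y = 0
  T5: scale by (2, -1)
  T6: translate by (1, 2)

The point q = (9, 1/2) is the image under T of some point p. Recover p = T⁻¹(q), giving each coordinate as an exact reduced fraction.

p = (-4, 1)

T1 = [1 0 0; 0 -1 0; 0 0 1]
T2·T1 = [-2 0 0; 0 -3/2 0; 0 0 1]
T3·…·T1 = [-2 0 -4; 0 -3/2 0; 0 0 1]
T4·…·T1 = [-2 0 -4; 0 3/2 0; 0 0 1]
T5·…·T1 = [-4 0 -8; 0 -3/2 0; 0 0 1]
T6·…·T1 = [-4 0 -7; 0 -3/2 2; 0 0 1]
det M = 6; M⁻¹ = [-1/4 0 -7/4; 0 -2/3 4/3; 0 0 1]
M⁻¹ · (9, 1/2)ᵀ = (-4, 1)ᵀ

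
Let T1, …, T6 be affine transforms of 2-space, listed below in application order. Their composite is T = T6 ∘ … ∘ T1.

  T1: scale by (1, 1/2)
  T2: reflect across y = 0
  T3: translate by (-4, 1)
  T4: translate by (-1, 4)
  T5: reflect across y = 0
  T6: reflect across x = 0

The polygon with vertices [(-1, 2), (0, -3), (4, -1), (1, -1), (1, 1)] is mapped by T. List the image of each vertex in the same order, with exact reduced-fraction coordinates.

T1 scale by (1, 1/2): (-1, 2) → (-1, 1); (0, -3) → (0, -3/2); (4, -1) → (4, -1/2); (1, -1) → (1, -1/2); (1, 1) → (1, 1/2)
T2 reflect across y = 0: (-1, 1) → (-1, -1); (0, -3/2) → (0, 3/2); (4, -1/2) → (4, 1/2); (1, -1/2) → (1, 1/2); (1, 1/2) → (1, -1/2)
T3 translate by (-4, 1): (-1, -1) → (-5, 0); (0, 3/2) → (-4, 5/2); (4, 1/2) → (0, 3/2); (1, 1/2) → (-3, 3/2); (1, -1/2) → (-3, 1/2)
T4 translate by (-1, 4): (-5, 0) → (-6, 4); (-4, 5/2) → (-5, 13/2); (0, 3/2) → (-1, 11/2); (-3, 3/2) → (-4, 11/2); (-3, 1/2) → (-4, 9/2)
T5 reflect across y = 0: (-6, 4) → (-6, -4); (-5, 13/2) → (-5, -13/2); (-1, 11/2) → (-1, -11/2); (-4, 11/2) → (-4, -11/2); (-4, 9/2) → (-4, -9/2)
T6 reflect across x = 0: (-6, -4) → (6, -4); (-5, -13/2) → (5, -13/2); (-1, -11/2) → (1, -11/2); (-4, -11/2) → (4, -11/2); (-4, -9/2) → (4, -9/2)

image vertices: (6, -4), (5, -13/2), (1, -11/2), (4, -11/2), (4, -9/2)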